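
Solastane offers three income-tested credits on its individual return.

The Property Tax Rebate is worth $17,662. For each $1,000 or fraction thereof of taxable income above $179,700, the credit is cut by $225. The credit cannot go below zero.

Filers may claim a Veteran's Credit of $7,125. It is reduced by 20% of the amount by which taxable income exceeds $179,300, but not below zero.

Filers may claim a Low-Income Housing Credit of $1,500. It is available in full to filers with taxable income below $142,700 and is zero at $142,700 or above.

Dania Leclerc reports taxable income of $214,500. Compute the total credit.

$9,872

Property Tax Rebate: income exceeds $179,700 by $34,800, which is 35 full-or-partial $1,000 increments; reduction = 35 × $225 = $7,875, leaving $9,787.
Veteran's Credit: 20% of the $35,200 excess over $179,300 is $7,040; credit = $7,125 − $7,040 = $85.
Low-Income Housing Credit: $214,500 meets or exceeds the $142,700 cutoff, so the credit is $0.
Total: $9,787 + $85 + $0 = $9,872.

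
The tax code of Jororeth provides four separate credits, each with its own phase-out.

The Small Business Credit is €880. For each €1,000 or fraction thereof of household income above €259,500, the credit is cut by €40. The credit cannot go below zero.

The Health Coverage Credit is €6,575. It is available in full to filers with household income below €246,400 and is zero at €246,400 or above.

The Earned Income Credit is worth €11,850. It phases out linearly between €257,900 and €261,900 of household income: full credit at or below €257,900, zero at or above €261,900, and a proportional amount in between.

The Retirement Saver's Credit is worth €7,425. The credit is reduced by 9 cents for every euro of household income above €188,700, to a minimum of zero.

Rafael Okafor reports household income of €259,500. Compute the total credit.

Small Business Credit: €259,500 is at or below the €259,500 threshold, so the full €880 applies.
Health Coverage Credit: €259,500 meets or exceeds the €246,400 cutoff, so the credit is €0.
Earned Income Credit: €259,500 is €1,600 into a €4,000 phase-out range, leaving 2,400/4,000 of the credit: €11,850 × 2,400/4,000 = €7,110.
Retirement Saver's Credit: 9% of the €70,800 excess over €188,700 is €6,372; credit = €7,425 − €6,372 = €1,053.
Total: €880 + €0 + €7,110 + €1,053 = €9,043.

€9,043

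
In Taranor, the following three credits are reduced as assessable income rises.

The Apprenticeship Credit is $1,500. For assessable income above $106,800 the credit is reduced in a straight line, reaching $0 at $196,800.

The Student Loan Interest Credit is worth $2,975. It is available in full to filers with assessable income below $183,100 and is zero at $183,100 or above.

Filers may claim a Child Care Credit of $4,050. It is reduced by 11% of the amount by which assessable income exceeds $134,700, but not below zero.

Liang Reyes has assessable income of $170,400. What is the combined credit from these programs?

Apprenticeship Credit: $170,400 is $63,600 into a $90,000 phase-out range, leaving 26,400/90,000 of the credit: $1,500 × 26,400/90,000 = $440.
Student Loan Interest Credit: $170,400 is below the $183,100 cutoff, so the full $2,975 applies.
Child Care Credit: 11% of the $35,700 excess over $134,700 is $3,927; credit = $4,050 − $3,927 = $123.
Total: $440 + $2,975 + $123 = $3,538.

$3,538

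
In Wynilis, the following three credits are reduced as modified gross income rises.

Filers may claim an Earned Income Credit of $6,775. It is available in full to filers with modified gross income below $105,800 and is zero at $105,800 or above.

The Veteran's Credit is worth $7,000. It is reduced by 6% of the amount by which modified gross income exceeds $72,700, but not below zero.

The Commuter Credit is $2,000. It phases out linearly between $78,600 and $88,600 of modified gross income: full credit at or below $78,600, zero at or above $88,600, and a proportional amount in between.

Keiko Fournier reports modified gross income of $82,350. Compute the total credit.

Earned Income Credit: $82,350 is below the $105,800 cutoff, so the full $6,775 applies.
Veteran's Credit: 6% of the $9,650 excess over $72,700 is $579; credit = $7,000 − $579 = $6,421.
Commuter Credit: $82,350 is $3,750 into a $10,000 phase-out range, leaving 6,250/10,000 of the credit: $2,000 × 6,250/10,000 = $1,250.
Total: $6,775 + $6,421 + $1,250 = $14,446.

$14,446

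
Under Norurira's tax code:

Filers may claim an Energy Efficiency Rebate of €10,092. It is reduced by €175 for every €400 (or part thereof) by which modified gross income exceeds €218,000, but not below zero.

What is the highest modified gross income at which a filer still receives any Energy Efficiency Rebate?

After 57 increments the reduction is 57 × €175 = €9,975, leaving €117; one more increment wipes it out. Increment 57 ends at excess 57 × €400 = €22,800, so the highest qualifying income is €218,000 + €22,800 = €240,800.

€240,800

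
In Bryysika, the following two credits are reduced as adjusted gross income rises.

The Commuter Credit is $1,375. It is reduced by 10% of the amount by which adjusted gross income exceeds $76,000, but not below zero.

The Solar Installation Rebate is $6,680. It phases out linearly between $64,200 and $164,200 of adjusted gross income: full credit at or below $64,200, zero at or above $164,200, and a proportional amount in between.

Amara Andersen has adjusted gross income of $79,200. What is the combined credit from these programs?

Commuter Credit: 10% of the $3,200 excess over $76,000 is $320; credit = $1,375 − $320 = $1,055.
Solar Installation Rebate: $79,200 is $15,000 into a $100,000 phase-out range, leaving 85,000/100,000 of the credit: $6,680 × 85,000/100,000 = $5,678.
Total: $1,055 + $5,678 = $6,733.

$6,733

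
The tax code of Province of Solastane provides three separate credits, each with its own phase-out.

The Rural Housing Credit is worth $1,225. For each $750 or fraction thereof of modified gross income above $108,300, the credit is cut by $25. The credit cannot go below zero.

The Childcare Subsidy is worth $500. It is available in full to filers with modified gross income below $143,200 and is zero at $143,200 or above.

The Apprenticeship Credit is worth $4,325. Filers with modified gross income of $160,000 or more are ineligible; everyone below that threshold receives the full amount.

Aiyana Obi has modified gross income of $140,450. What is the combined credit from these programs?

Rural Housing Credit: income exceeds $108,300 by $32,150, which is 43 full-or-partial $750 increments; reduction = 43 × $25 = $1,075, leaving $150.
Childcare Subsidy: $140,450 is below the $143,200 cutoff, so the full $500 applies.
Apprenticeship Credit: $140,450 is below the $160,000 cutoff, so the full $4,325 applies.
Total: $150 + $500 + $4,325 = $4,975.

$4,975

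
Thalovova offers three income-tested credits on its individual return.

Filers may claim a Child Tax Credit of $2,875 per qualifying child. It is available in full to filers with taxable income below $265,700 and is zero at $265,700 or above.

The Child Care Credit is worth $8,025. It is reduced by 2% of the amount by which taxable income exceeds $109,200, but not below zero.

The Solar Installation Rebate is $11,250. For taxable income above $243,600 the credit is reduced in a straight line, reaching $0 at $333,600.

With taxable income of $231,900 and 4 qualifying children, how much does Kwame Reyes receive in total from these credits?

Child Tax Credit: base = 4 × $2,875 = $11,500. $231,900 is below the $265,700 cutoff, so the full $11,500 applies.
Child Care Credit: 2% of the $122,700 excess over $109,200 is $2,454; credit = $8,025 − $2,454 = $5,571.
Solar Installation Rebate: $231,900 is at or below the $243,600 threshold, so the full $11,250 applies.
Total: $11,500 + $5,571 + $11,250 = $28,321.

$28,321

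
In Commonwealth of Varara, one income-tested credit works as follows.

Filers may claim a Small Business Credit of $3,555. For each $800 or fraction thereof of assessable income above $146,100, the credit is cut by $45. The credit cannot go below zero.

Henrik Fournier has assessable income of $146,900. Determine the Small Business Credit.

$3,510

Small Business Credit: income exceeds $146,100 by $800, which is 1 full-or-partial $800 increment; reduction = 1 × $45 = $45, leaving $3,510.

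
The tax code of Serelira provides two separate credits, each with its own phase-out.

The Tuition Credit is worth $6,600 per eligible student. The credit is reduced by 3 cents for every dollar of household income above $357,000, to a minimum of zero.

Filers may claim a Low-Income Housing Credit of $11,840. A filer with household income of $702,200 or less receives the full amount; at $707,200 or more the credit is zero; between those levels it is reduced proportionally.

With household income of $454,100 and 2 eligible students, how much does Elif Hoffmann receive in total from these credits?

Tuition Credit: base = 2 × $6,600 = $13,200. 3% of the $97,100 excess over $357,000 is $2,913; credit = $13,200 − $2,913 = $10,287.
Low-Income Housing Credit: $454,100 is at or below the $702,200 threshold, so the full $11,840 applies.
Total: $10,287 + $11,840 = $22,127.

$22,127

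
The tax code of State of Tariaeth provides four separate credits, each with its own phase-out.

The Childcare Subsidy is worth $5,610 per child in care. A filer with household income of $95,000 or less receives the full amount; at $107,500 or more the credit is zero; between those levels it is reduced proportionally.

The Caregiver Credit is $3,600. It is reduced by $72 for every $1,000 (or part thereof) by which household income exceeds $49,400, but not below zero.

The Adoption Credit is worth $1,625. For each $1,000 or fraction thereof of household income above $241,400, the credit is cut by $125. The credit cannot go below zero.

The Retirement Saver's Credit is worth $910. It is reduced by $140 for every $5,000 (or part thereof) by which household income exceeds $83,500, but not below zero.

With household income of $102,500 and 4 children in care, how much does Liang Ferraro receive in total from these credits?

$10,951

Childcare Subsidy: base = 4 × $5,610 = $22,440. $102,500 is $7,500 into a $12,500 phase-out range, leaving 5,000/12,500 of the credit: $22,440 × 5,000/12,500 = $8,976.
Caregiver Credit: income exceeds $49,400 by $53,100 → 54 increments × $72 = $3,888 ≥ base, so the credit is $0.
Adoption Credit: $102,500 is at or below the $241,400 threshold, so the full $1,625 applies.
Retirement Saver's Credit: income exceeds $83,500 by $19,000, which is 4 full-or-partial $5,000 increments; reduction = 4 × $140 = $560, leaving $350.
Total: $8,976 + $0 + $1,625 + $350 = $10,951.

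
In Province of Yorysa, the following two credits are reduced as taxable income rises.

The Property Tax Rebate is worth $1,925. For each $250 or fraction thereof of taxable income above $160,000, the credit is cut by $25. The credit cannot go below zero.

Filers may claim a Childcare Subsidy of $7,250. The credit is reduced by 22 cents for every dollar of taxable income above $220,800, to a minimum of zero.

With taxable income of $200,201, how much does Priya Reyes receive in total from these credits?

Property Tax Rebate: income exceeds $160,000 by $40,201 → 161 increments × $25 = $4,025 ≥ base, so the credit is $0.
Childcare Subsidy: $200,201 is at or below the $220,800 threshold, so the full $7,250 applies.
Total: $0 + $7,250 = $7,250.

$7,250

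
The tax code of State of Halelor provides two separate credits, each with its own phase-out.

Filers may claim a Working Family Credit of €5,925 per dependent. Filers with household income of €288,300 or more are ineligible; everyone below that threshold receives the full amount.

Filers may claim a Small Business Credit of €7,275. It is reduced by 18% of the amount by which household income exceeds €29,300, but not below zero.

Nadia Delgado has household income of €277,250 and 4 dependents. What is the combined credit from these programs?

Working Family Credit: base = 4 × €5,925 = €23,700. €277,250 is below the €288,300 cutoff, so the full €23,700 applies.
Small Business Credit: 18% of the €247,950 excess over €29,300 is €44,631 ≥ base, so the credit is €0.
Total: €23,700 + €0 = €23,700.

€23,700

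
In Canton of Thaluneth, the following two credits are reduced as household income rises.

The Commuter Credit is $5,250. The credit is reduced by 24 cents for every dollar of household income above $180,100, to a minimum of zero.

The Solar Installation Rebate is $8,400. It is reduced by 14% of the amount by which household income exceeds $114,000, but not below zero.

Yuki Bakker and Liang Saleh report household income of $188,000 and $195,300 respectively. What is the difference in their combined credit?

$1,752

Yuki ($188,000): Commuter Credit: 24% of the $7,900 excess over $180,100 is $1,896; credit = $5,250 − $1,896 = $3,354. Solar Installation Rebate: 14% of the $74,000 excess over $114,000 is $10,360 ≥ base, so the credit is $0. total $3,354 + $0 = $3,354
Liang ($195,300): Commuter Credit: 24% of the $15,200 excess over $180,100 is $3,648; credit = $5,250 − $3,648 = $1,602. Solar Installation Rebate: 14% of the $81,300 excess over $114,000 is $11,382 ≥ base, so the credit is $0. total $1,602 + $0 = $1,602
Difference: |$3,354 − $1,602| = $1,752.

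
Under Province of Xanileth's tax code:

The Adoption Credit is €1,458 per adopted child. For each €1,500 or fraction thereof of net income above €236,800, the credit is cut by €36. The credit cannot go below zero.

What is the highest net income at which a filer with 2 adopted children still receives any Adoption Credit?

Full credit = 2 × €1,458 = €2,916.
After 80 increments the reduction is 80 × €36 = €2,880, leaving €36; one more increment wipes it out. Increment 80 ends at excess 80 × €1,500 = €120,000, so the highest qualifying income is €236,800 + €120,000 = €356,800.

€356,800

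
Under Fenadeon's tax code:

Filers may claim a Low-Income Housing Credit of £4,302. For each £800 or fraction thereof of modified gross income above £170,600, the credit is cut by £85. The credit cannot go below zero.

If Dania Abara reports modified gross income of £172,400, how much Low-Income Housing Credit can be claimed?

Low-Income Housing Credit: income exceeds £170,600 by £1,800, which is 3 full-or-partial £800 increments; reduction = 3 × £85 = £255, leaving £4,047.

£4,047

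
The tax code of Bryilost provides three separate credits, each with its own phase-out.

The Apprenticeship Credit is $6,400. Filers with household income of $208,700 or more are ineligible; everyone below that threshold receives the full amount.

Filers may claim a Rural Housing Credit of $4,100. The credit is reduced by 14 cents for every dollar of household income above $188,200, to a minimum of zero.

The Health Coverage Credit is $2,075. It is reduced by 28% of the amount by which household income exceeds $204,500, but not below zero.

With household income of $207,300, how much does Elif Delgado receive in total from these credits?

Apprenticeship Credit: $207,300 is below the $208,700 cutoff, so the full $6,400 applies.
Rural Housing Credit: 14% of the $19,100 excess over $188,200 is $2,674; credit = $4,100 − $2,674 = $1,426.
Health Coverage Credit: 28% of the $2,800 excess over $204,500 is $784; credit = $2,075 − $784 = $1,291.
Total: $6,400 + $1,426 + $1,291 = $9,117.

$9,117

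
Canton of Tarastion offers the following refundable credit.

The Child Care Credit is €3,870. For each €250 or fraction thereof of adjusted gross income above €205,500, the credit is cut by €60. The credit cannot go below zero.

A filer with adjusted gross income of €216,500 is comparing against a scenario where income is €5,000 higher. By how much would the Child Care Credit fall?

€1,200

At €216,500 — income exceeds €205,500 by €11,000, which is 44 full-or-partial €250 increments; reduction = 44 × €60 = €2,640, leaving €1,230.
At €221,500 — income exceeds €205,500 by €16,000, which is 64 full-or-partial €250 increments; reduction = 64 × €60 = €3,840, leaving €30.
Lost: €1,230 − €30 = €1,200.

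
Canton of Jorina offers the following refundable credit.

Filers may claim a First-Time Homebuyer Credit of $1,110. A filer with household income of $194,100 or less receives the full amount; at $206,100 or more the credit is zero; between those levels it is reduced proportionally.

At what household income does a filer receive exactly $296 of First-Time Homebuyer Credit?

$296 is 296/1,110 of the full $1,110, so 814/1,110 of the $12,000 range has been used: income = $194,100 + $12,000 × 814/1,110 = $202,900.

$202,900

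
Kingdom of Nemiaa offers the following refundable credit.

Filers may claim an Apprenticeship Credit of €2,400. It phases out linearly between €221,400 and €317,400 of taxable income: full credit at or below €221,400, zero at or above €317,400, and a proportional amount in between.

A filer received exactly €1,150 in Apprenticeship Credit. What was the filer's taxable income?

€1,150 is 1,150/2,400 of the full €2,400, so 1,250/2,400 of the €96,000 range has been used: income = €221,400 + €96,000 × 1,250/2,400 = €271,400.

€271,400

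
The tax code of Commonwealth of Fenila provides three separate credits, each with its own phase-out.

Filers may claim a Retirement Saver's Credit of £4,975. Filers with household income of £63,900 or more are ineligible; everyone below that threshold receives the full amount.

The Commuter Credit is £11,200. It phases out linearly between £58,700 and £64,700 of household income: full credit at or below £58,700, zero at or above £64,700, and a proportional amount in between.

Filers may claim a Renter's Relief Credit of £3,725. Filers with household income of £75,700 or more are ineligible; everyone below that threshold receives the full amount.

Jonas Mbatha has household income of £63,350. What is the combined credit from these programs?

£11,220

Retirement Saver's Credit: £63,350 is below the £63,900 cutoff, so the full £4,975 applies.
Commuter Credit: £63,350 is £4,650 into a £6,000 phase-out range, leaving 1,350/6,000 of the credit: £11,200 × 1,350/6,000 = £2,520.
Renter's Relief Credit: £63,350 is below the £75,700 cutoff, so the full £3,725 applies.
Total: £4,975 + £2,520 + £3,725 = £11,220.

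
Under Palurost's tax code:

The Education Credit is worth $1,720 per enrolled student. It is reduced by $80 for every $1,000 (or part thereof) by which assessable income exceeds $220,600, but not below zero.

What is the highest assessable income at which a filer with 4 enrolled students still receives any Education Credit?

$305,600

Full credit = 4 × $1,720 = $6,880.
After 85 increments the reduction is 85 × $80 = $6,800, leaving $80; one more increment wipes it out. Increment 85 ends at excess 85 × $1,000 = $85,000, so the highest qualifying income is $220,600 + $85,000 = $305,600.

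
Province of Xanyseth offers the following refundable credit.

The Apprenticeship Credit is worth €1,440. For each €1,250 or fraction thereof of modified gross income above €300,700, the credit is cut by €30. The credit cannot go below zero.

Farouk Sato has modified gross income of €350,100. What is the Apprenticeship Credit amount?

€240

Apprenticeship Credit: income exceeds €300,700 by €49,400, which is 40 full-or-partial €1,250 increments; reduction = 40 × €30 = €1,200, leaving €240.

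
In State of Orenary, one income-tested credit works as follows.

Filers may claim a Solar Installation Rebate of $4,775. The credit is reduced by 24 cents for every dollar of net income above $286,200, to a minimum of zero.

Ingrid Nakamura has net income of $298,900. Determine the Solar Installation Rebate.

Solar Installation Rebate: 24% of the $12,700 excess over $286,200 is $3,048; credit = $4,775 − $3,048 = $1,727.

$1,727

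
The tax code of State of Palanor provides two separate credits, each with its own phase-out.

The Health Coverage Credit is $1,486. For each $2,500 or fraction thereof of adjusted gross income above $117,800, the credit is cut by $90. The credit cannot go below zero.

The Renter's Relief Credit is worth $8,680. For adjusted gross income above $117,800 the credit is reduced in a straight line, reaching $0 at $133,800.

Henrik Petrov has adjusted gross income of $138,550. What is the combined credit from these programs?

Health Coverage Credit: income exceeds $117,800 by $20,750, which is 9 full-or-partial $2,500 increments; reduction = 9 × $90 = $810, leaving $676.
Renter's Relief Credit: $138,550 is at or above $133,800, so the credit is $0.
Total: $676 + $0 = $676.

$676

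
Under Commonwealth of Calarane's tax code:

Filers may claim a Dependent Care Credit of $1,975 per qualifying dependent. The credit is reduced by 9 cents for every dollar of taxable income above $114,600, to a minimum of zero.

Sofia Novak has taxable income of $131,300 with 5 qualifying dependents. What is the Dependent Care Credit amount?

Dependent Care Credit: base = 5 × $1,975 = $9,875. 9% of the $16,700 excess over $114,600 is $1,503; credit = $9,875 − $1,503 = $8,372.

$8,372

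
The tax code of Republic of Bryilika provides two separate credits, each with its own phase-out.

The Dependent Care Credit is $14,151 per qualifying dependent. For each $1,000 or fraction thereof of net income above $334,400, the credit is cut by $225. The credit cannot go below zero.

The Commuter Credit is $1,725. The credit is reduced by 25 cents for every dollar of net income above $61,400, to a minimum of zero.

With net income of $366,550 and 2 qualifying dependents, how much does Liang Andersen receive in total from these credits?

Dependent Care Credit: base = 2 × $14,151 = $28,302. income exceeds $334,400 by $32,150, which is 33 full-or-partial $1,000 increments; reduction = 33 × $225 = $7,425, leaving $20,877.
Commuter Credit: 25% of the $305,150 excess over $61,400 is $76,287.50 ≥ base, so the credit is $0.
Total: $20,877 + $0 = $20,877.

$20,877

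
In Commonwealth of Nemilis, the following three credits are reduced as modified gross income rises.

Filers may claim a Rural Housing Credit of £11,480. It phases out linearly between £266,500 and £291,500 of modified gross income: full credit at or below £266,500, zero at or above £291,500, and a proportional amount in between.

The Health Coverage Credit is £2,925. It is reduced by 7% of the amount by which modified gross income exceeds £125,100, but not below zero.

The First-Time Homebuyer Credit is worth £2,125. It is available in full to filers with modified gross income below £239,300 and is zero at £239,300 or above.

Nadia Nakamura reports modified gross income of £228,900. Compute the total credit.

£13,605

Rural Housing Credit: £228,900 is at or below the £266,500 threshold, so the full £11,480 applies.
Health Coverage Credit: 7% of the £103,800 excess over £125,100 is £7,266 ≥ base, so the credit is £0.
First-Time Homebuyer Credit: £228,900 is below the £239,300 cutoff, so the full £2,125 applies.
Total: £11,480 + £0 + £2,125 = £13,605.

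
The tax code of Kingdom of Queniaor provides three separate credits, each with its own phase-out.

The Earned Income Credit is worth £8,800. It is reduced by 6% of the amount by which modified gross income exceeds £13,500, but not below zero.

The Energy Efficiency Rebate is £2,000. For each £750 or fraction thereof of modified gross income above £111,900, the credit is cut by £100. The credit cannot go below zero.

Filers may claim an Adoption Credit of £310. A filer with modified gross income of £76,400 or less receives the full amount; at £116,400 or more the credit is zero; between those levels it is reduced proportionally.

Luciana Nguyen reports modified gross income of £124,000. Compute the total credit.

Earned Income Credit: 6% of the £110,500 excess over £13,500 is £6,630; credit = £8,800 − £6,630 = £2,170.
Energy Efficiency Rebate: income exceeds £111,900 by £12,100, which is 17 full-or-partial £750 increments; reduction = 17 × £100 = £1,700, leaving £300.
Adoption Credit: £124,000 is at or above £116,400, so the credit is £0.
Total: £2,170 + £300 + £0 = £2,470.

£2,470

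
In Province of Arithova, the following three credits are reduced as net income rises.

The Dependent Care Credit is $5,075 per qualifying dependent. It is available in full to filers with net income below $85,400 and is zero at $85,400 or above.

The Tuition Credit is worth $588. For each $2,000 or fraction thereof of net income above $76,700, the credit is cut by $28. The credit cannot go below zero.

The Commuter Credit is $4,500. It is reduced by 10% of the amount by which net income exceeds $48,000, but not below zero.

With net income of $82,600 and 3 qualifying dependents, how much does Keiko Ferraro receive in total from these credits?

Dependent Care Credit: base = 3 × $5,075 = $15,225. $82,600 is below the $85,400 cutoff, so the full $15,225 applies.
Tuition Credit: income exceeds $76,700 by $5,900, which is 3 full-or-partial $2,000 increments; reduction = 3 × $28 = $84, leaving $504.
Commuter Credit: 10% of the $34,600 excess over $48,000 is $3,460; credit = $4,500 − $3,460 = $1,040.
Total: $15,225 + $504 + $1,040 = $16,769.

$16,769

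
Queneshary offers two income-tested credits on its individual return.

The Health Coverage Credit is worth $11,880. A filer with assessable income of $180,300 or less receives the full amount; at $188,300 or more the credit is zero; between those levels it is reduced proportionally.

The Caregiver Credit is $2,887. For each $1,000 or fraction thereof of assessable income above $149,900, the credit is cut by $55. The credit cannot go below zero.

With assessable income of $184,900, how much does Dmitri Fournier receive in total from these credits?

Health Coverage Credit: $184,900 is $4,600 into a $8,000 phase-out range, leaving 3,400/8,000 of the credit: $11,880 × 3,400/8,000 = $5,049.
Caregiver Credit: income exceeds $149,900 by $35,000, which is 35 full-or-partial $1,000 increments; reduction = 35 × $55 = $1,925, leaving $962.
Total: $5,049 + $962 = $6,011.

$6,011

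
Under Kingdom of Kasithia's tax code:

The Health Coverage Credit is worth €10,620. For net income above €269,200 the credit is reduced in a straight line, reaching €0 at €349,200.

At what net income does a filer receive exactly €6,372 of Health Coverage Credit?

€6,372 is 6,372/10,620 of the full €10,620, so 4,248/10,620 of the €80,000 range has been used: income = €269,200 + €80,000 × 4,248/10,620 = €301,200.

€301,200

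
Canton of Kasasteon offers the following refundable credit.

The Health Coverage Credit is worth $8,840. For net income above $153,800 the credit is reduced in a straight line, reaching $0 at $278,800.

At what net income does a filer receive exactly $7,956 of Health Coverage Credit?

$7,956 is 7,956/8,840 of the full $8,840, so 884/8,840 of the $125,000 range has been used: income = $153,800 + $125,000 × 884/8,840 = $166,300.

$166,300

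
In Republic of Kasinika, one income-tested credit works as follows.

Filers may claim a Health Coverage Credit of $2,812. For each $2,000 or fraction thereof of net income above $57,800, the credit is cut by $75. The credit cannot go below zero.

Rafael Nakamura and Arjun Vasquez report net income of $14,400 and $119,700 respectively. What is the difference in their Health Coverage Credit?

$2,325

Rafael ($14,400): Health Coverage Credit: $14,400 is at or below the $57,800 threshold, so the full $2,812 applies.
Arjun ($119,700): Health Coverage Credit: income exceeds $57,800 by $61,900, which is 31 full-or-partial $2,000 increments; reduction = 31 × $75 = $2,325, leaving $487.
Difference: |$2,812 − $487| = $2,325.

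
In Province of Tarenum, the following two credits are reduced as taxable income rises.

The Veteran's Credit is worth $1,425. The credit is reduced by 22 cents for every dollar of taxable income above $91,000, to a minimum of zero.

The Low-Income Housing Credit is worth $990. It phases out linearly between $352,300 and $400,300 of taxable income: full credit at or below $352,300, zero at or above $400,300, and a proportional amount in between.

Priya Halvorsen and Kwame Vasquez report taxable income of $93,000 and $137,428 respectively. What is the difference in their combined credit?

Priya ($93,000): Veteran's Credit: 22% of the $2,000 excess over $91,000 is $440; credit = $1,425 − $440 = $985. Low-Income Housing Credit: $93,000 is at or below the $352,300 threshold, so the full $990 applies. total $985 + $990 = $1,975
Kwame ($137,428): Veteran's Credit: 22% of the $46,428 excess over $91,000 is $10,214.16 ≥ base, so the credit is $0. Low-Income Housing Credit: $137,428 is at or below the $352,300 threshold, so the full $990 applies. total $0 + $990 = $990
Difference: |$1,975 − $990| = $985.

$985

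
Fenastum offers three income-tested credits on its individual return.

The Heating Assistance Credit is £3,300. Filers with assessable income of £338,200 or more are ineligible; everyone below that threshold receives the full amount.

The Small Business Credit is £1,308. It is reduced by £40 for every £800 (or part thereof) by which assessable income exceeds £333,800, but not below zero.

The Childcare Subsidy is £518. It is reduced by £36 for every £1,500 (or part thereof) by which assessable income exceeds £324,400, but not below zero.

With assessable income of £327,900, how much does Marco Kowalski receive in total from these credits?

Heating Assistance Credit: £327,900 is below the £338,200 cutoff, so the full £3,300 applies.
Small Business Credit: £327,900 is at or below the £333,800 threshold, so the full £1,308 applies.
Childcare Subsidy: income exceeds £324,400 by £3,500, which is 3 full-or-partial £1,500 increments; reduction = 3 × £36 = £108, leaving £410.
Total: £3,300 + £1,308 + £410 = £5,018.

£5,018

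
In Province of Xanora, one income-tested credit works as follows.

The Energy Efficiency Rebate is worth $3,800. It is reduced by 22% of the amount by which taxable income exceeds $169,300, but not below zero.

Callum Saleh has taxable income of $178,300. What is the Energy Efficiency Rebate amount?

Energy Efficiency Rebate: 22% of the $9,000 excess over $169,300 is $1,980; credit = $3,800 − $1,980 = $1,820.

$1,820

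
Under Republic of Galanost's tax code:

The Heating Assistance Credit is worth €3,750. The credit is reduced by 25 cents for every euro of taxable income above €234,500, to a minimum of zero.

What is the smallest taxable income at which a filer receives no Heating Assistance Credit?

€249,500

The credit falls by 25% of each euro above €234,500, so it reaches zero when the excess is €3,750 / 25% = €15,000: income = €234,500 + €15,000 = €249,500.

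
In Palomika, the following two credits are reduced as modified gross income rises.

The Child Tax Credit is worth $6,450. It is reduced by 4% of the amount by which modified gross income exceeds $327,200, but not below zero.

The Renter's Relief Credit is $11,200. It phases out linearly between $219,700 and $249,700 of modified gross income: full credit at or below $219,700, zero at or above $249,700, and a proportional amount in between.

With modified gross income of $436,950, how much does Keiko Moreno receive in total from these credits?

$2,060

Child Tax Credit: 4% of the $109,750 excess over $327,200 is $4,390; credit = $6,450 − $4,390 = $2,060.
Renter's Relief Credit: $436,950 is at or above $249,700, so the credit is $0.
Total: $2,060 + $0 = $2,060.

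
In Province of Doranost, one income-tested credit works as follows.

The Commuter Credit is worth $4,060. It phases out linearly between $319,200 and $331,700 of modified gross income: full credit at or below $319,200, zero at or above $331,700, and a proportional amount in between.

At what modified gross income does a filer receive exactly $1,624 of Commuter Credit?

$1,624 is 1,624/4,060 of the full $4,060, so 2,436/4,060 of the $12,500 range has been used: income = $319,200 + $12,500 × 2,436/4,060 = $326,700.

$326,700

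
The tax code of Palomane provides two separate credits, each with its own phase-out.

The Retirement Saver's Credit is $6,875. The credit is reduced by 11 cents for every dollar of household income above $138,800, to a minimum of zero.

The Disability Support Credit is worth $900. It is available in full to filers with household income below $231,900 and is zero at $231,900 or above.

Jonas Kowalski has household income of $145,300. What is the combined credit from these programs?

Retirement Saver's Credit: 11% of the $6,500 excess over $138,800 is $715; credit = $6,875 − $715 = $6,160.
Disability Support Credit: $145,300 is below the $231,900 cutoff, so the full $900 applies.
Total: $6,160 + $900 = $7,060.

$7,060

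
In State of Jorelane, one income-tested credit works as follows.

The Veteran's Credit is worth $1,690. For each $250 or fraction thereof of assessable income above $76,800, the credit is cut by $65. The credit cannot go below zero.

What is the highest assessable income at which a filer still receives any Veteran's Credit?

$83,050

After 25 increments the reduction is 25 × $65 = $1,625, leaving $65; one more increment wipes it out. Increment 25 ends at excess 25 × $250 = $6,250, so the highest qualifying income is $76,800 + $6,250 = $83,050.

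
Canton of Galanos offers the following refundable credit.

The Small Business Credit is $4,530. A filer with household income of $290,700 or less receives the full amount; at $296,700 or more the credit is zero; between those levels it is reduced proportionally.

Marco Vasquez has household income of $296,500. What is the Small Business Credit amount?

Small Business Credit: $296,500 is $5,800 into a $6,000 phase-out range, leaving 200/6,000 of the credit: $4,530 × 200/6,000 = $151.

$151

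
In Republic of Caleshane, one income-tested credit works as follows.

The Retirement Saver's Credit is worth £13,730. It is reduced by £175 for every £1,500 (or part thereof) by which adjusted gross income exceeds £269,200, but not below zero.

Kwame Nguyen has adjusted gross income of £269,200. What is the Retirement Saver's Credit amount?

Retirement Saver's Credit: £269,200 is at or below the £269,200 threshold, so the full £13,730 applies.

£13,730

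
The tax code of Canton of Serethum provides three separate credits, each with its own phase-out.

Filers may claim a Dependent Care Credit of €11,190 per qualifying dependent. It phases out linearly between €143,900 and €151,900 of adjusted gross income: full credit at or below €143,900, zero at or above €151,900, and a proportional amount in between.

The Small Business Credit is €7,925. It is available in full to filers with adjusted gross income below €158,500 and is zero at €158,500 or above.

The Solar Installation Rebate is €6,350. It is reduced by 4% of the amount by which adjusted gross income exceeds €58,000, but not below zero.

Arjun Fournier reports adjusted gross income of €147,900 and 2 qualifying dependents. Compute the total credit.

Dependent Care Credit: base = 2 × €11,190 = €22,380. €147,900 is €4,000 into a €8,000 phase-out range, leaving 4,000/8,000 of the credit: €22,380 × 4,000/8,000 = €11,190.
Small Business Credit: €147,900 is below the €158,500 cutoff, so the full €7,925 applies.
Solar Installation Rebate: 4% of the €89,900 excess over €58,000 is €3,596; credit = €6,350 − €3,596 = €2,754.
Total: €11,190 + €7,925 + €2,754 = €21,869.

€21,869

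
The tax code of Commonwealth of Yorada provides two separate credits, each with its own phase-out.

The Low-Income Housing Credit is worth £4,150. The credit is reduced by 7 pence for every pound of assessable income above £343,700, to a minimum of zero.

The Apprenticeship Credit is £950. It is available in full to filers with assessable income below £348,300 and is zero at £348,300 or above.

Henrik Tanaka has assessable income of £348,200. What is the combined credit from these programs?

Low-Income Housing Credit: 7% of the £4,500 excess over £343,700 is £315; credit = £4,150 − £315 = £3,835.
Apprenticeship Credit: £348,200 is below the £348,300 cutoff, so the full £950 applies.
Total: £3,835 + £950 = £4,785.

£4,785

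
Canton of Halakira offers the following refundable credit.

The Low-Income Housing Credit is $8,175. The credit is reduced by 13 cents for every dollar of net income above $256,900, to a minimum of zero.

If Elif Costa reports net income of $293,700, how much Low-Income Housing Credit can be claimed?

$3,391

Low-Income Housing Credit: 13% of the $36,800 excess over $256,900 is $4,784; credit = $8,175 − $4,784 = $3,391.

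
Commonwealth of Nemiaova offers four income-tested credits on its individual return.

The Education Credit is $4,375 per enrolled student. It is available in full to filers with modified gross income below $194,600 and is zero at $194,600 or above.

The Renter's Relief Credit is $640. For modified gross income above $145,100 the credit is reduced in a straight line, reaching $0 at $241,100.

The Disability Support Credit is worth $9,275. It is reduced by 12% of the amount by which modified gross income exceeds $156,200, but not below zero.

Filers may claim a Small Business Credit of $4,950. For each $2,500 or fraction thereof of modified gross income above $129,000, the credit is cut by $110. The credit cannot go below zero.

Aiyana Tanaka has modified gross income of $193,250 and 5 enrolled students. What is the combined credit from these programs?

$29,113

Education Credit: base = 5 × $4,375 = $21,875. $193,250 is below the $194,600 cutoff, so the full $21,875 applies.
Renter's Relief Credit: $193,250 is $48,150 into a $96,000 phase-out range, leaving 47,850/96,000 of the credit: $640 × 47,850/96,000 = $319.
Disability Support Credit: 12% of the $37,050 excess over $156,200 is $4,446; credit = $9,275 − $4,446 = $4,829.
Small Business Credit: income exceeds $129,000 by $64,250, which is 26 full-or-partial $2,500 increments; reduction = 26 × $110 = $2,860, leaving $2,090.
Total: $21,875 + $319 + $4,829 + $2,090 = $29,113.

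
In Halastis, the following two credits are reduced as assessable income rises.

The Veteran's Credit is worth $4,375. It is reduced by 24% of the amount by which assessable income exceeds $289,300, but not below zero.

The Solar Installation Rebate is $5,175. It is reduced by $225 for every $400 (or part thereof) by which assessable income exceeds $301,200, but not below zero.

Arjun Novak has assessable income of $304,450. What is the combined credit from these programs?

$3,889

Veteran's Credit: 24% of the $15,150 excess over $289,300 is $3,636; credit = $4,375 − $3,636 = $739.
Solar Installation Rebate: income exceeds $301,200 by $3,250, which is 9 full-or-partial $400 increments; reduction = 9 × $225 = $2,025, leaving $3,150.
Total: $739 + $3,150 = $3,889.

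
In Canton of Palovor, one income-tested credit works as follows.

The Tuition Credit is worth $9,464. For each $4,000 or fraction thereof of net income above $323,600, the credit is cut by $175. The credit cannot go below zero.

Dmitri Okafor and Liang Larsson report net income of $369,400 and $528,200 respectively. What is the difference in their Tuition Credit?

$7,000

Dmitri ($369,400): Tuition Credit: income exceeds $323,600 by $45,800, which is 12 full-or-partial $4,000 increments; reduction = 12 × $175 = $2,100, leaving $7,364.
Liang ($528,200): Tuition Credit: income exceeds $323,600 by $204,600, which is 52 full-or-partial $4,000 increments; reduction = 52 × $175 = $9,100, leaving $364.
Difference: |$7,364 − $364| = $7,000.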